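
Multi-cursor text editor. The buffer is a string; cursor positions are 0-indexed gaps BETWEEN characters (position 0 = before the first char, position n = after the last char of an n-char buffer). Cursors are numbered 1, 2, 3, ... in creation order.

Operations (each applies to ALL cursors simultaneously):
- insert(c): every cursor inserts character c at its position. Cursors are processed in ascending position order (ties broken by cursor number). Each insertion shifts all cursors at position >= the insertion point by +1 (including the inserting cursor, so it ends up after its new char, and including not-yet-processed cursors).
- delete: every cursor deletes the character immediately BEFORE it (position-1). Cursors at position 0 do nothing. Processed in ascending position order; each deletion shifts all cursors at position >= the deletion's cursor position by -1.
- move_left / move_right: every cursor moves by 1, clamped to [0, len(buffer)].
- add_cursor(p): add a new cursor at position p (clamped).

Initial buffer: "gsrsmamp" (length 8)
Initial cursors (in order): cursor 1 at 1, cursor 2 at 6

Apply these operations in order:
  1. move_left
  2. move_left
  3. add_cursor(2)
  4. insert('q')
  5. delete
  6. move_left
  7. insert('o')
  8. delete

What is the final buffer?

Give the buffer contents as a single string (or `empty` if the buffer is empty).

Answer: gsrsmamp

Derivation:
After op 1 (move_left): buffer="gsrsmamp" (len 8), cursors c1@0 c2@5, authorship ........
After op 2 (move_left): buffer="gsrsmamp" (len 8), cursors c1@0 c2@4, authorship ........
After op 3 (add_cursor(2)): buffer="gsrsmamp" (len 8), cursors c1@0 c3@2 c2@4, authorship ........
After op 4 (insert('q')): buffer="qgsqrsqmamp" (len 11), cursors c1@1 c3@4 c2@7, authorship 1..3..2....
After op 5 (delete): buffer="gsrsmamp" (len 8), cursors c1@0 c3@2 c2@4, authorship ........
After op 6 (move_left): buffer="gsrsmamp" (len 8), cursors c1@0 c3@1 c2@3, authorship ........
After op 7 (insert('o')): buffer="ogosrosmamp" (len 11), cursors c1@1 c3@3 c2@6, authorship 1.3..2.....
After op 8 (delete): buffer="gsrsmamp" (len 8), cursors c1@0 c3@1 c2@3, authorship ........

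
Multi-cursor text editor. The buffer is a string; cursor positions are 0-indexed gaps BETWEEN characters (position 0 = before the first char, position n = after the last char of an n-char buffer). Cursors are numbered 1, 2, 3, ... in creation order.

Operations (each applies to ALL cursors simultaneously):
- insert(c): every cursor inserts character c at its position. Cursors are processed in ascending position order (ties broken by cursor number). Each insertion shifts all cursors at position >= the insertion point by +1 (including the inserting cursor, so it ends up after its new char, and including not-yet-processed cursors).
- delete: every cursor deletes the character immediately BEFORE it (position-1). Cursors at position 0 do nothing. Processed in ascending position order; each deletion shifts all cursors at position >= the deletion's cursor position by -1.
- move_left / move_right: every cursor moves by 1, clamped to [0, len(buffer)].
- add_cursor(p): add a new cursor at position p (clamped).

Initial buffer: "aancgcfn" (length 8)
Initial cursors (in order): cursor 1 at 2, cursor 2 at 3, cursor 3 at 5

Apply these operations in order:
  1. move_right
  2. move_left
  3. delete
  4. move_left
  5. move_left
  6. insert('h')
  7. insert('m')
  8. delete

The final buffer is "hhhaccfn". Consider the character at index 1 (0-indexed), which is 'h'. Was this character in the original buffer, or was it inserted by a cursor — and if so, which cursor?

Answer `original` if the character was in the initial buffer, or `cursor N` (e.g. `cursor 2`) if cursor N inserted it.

Answer: cursor 2

Derivation:
After op 1 (move_right): buffer="aancgcfn" (len 8), cursors c1@3 c2@4 c3@6, authorship ........
After op 2 (move_left): buffer="aancgcfn" (len 8), cursors c1@2 c2@3 c3@5, authorship ........
After op 3 (delete): buffer="accfn" (len 5), cursors c1@1 c2@1 c3@2, authorship .....
After op 4 (move_left): buffer="accfn" (len 5), cursors c1@0 c2@0 c3@1, authorship .....
After op 5 (move_left): buffer="accfn" (len 5), cursors c1@0 c2@0 c3@0, authorship .....
After op 6 (insert('h')): buffer="hhhaccfn" (len 8), cursors c1@3 c2@3 c3@3, authorship 123.....
After op 7 (insert('m')): buffer="hhhmmmaccfn" (len 11), cursors c1@6 c2@6 c3@6, authorship 123123.....
After op 8 (delete): buffer="hhhaccfn" (len 8), cursors c1@3 c2@3 c3@3, authorship 123.....
Authorship (.=original, N=cursor N): 1 2 3 . . . . .
Index 1: author = 2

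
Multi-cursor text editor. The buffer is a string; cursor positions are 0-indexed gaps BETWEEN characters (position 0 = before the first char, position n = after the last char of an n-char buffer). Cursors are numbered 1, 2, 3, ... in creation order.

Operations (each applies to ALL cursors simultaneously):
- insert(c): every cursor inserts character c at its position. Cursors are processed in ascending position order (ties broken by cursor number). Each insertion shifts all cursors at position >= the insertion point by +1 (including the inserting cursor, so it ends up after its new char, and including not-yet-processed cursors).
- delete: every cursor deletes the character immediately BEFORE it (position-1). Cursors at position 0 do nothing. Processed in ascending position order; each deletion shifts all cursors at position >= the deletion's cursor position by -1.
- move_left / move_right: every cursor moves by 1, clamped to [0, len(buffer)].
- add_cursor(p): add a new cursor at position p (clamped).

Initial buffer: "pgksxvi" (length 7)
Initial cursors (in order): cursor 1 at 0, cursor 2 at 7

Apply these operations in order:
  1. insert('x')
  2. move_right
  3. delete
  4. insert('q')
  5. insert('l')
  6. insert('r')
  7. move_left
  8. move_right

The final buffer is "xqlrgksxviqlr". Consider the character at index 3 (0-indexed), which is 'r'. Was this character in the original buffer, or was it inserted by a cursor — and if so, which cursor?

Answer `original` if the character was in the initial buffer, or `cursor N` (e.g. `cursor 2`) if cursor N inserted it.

After op 1 (insert('x')): buffer="xpgksxvix" (len 9), cursors c1@1 c2@9, authorship 1.......2
After op 2 (move_right): buffer="xpgksxvix" (len 9), cursors c1@2 c2@9, authorship 1.......2
After op 3 (delete): buffer="xgksxvi" (len 7), cursors c1@1 c2@7, authorship 1......
After op 4 (insert('q')): buffer="xqgksxviq" (len 9), cursors c1@2 c2@9, authorship 11......2
After op 5 (insert('l')): buffer="xqlgksxviql" (len 11), cursors c1@3 c2@11, authorship 111......22
After op 6 (insert('r')): buffer="xqlrgksxviqlr" (len 13), cursors c1@4 c2@13, authorship 1111......222
After op 7 (move_left): buffer="xqlrgksxviqlr" (len 13), cursors c1@3 c2@12, authorship 1111......222
After op 8 (move_right): buffer="xqlrgksxviqlr" (len 13), cursors c1@4 c2@13, authorship 1111......222
Authorship (.=original, N=cursor N): 1 1 1 1 . . . . . . 2 2 2
Index 3: author = 1

Answer: cursor 1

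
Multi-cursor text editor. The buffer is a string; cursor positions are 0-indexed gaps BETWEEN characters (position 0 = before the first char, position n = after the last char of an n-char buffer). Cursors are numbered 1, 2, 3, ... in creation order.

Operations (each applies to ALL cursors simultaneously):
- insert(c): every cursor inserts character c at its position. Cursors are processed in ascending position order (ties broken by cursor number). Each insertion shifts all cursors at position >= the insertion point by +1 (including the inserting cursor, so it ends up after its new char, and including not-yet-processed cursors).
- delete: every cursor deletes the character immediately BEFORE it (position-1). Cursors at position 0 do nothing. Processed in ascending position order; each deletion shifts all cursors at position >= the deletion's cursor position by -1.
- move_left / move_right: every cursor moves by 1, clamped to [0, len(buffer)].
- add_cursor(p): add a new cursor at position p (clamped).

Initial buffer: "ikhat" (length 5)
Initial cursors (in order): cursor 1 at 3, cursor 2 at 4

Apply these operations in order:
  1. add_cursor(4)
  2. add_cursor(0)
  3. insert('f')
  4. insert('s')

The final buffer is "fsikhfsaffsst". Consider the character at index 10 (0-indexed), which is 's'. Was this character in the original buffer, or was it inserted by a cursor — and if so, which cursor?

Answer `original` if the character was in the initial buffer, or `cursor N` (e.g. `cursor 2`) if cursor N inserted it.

After op 1 (add_cursor(4)): buffer="ikhat" (len 5), cursors c1@3 c2@4 c3@4, authorship .....
After op 2 (add_cursor(0)): buffer="ikhat" (len 5), cursors c4@0 c1@3 c2@4 c3@4, authorship .....
After op 3 (insert('f')): buffer="fikhfafft" (len 9), cursors c4@1 c1@5 c2@8 c3@8, authorship 4...1.23.
After op 4 (insert('s')): buffer="fsikhfsaffsst" (len 13), cursors c4@2 c1@7 c2@12 c3@12, authorship 44...11.2323.
Authorship (.=original, N=cursor N): 4 4 . . . 1 1 . 2 3 2 3 .
Index 10: author = 2

Answer: cursor 2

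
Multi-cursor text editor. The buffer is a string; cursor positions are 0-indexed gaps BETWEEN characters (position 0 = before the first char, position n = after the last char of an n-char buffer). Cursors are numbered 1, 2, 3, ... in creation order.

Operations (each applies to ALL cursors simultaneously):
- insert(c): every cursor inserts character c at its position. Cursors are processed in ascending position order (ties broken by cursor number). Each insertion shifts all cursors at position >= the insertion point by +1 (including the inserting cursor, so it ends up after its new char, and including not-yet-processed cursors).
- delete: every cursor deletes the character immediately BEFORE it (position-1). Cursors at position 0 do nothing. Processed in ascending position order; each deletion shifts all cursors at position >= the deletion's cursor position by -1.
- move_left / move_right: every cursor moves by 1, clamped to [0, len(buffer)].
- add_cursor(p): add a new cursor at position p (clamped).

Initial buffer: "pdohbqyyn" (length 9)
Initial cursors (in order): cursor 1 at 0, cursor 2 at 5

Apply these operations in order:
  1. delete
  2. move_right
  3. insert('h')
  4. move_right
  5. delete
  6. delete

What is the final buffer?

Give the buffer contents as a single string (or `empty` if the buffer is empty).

Answer: pohqyn

Derivation:
After op 1 (delete): buffer="pdohqyyn" (len 8), cursors c1@0 c2@4, authorship ........
After op 2 (move_right): buffer="pdohqyyn" (len 8), cursors c1@1 c2@5, authorship ........
After op 3 (insert('h')): buffer="phdohqhyyn" (len 10), cursors c1@2 c2@7, authorship .1....2...
After op 4 (move_right): buffer="phdohqhyyn" (len 10), cursors c1@3 c2@8, authorship .1....2...
After op 5 (delete): buffer="phohqhyn" (len 8), cursors c1@2 c2@6, authorship .1...2..
After op 6 (delete): buffer="pohqyn" (len 6), cursors c1@1 c2@4, authorship ......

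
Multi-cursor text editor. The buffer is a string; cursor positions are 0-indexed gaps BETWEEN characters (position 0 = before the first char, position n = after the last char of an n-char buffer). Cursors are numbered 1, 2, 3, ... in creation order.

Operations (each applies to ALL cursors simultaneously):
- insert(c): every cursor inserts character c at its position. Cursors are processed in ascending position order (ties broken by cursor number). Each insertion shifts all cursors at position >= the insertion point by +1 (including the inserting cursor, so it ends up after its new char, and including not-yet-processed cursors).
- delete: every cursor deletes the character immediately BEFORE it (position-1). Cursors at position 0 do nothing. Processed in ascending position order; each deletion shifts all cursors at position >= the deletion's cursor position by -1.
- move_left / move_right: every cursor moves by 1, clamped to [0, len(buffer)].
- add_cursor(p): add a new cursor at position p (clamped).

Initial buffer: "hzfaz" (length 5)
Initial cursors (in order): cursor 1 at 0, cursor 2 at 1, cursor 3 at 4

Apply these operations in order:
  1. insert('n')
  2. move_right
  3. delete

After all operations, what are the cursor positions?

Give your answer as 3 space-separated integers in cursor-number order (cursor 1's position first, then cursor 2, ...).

Answer: 1 2 5

Derivation:
After op 1 (insert('n')): buffer="nhnzfanz" (len 8), cursors c1@1 c2@3 c3@7, authorship 1.2...3.
After op 2 (move_right): buffer="nhnzfanz" (len 8), cursors c1@2 c2@4 c3@8, authorship 1.2...3.
After op 3 (delete): buffer="nnfan" (len 5), cursors c1@1 c2@2 c3@5, authorship 12..3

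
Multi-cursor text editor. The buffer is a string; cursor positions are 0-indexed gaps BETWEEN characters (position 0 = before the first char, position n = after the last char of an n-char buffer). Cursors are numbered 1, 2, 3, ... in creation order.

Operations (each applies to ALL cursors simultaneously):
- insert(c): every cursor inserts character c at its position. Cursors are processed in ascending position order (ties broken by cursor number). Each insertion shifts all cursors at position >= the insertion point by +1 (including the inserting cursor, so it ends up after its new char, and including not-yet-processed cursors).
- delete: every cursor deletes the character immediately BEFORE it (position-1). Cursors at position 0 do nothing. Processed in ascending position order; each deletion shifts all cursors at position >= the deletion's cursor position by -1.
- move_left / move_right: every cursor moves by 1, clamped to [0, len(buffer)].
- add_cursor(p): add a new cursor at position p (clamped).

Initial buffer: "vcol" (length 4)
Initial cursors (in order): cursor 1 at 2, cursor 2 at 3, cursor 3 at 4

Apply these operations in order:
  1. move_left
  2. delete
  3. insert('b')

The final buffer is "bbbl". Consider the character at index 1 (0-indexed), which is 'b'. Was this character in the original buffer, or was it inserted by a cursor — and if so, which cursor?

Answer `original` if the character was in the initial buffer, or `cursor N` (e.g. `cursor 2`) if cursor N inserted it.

After op 1 (move_left): buffer="vcol" (len 4), cursors c1@1 c2@2 c3@3, authorship ....
After op 2 (delete): buffer="l" (len 1), cursors c1@0 c2@0 c3@0, authorship .
After op 3 (insert('b')): buffer="bbbl" (len 4), cursors c1@3 c2@3 c3@3, authorship 123.
Authorship (.=original, N=cursor N): 1 2 3 .
Index 1: author = 2

Answer: cursor 2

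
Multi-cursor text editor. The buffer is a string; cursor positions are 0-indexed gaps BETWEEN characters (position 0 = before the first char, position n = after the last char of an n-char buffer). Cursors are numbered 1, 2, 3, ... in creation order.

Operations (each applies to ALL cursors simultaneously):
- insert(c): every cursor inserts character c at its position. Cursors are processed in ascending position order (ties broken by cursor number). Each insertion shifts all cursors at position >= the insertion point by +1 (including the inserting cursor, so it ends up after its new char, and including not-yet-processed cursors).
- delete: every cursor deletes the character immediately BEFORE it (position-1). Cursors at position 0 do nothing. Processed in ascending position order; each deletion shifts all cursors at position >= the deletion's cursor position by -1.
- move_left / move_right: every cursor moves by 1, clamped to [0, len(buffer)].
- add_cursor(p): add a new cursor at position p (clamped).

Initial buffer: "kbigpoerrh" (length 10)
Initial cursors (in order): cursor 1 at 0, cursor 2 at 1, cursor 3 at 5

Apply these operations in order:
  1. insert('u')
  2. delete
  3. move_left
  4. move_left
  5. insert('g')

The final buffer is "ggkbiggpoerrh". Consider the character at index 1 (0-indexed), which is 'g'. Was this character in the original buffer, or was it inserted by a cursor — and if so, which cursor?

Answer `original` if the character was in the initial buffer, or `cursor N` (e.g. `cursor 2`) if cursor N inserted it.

Answer: cursor 2

Derivation:
After op 1 (insert('u')): buffer="ukubigpuoerrh" (len 13), cursors c1@1 c2@3 c3@8, authorship 1.2....3.....
After op 2 (delete): buffer="kbigpoerrh" (len 10), cursors c1@0 c2@1 c3@5, authorship ..........
After op 3 (move_left): buffer="kbigpoerrh" (len 10), cursors c1@0 c2@0 c3@4, authorship ..........
After op 4 (move_left): buffer="kbigpoerrh" (len 10), cursors c1@0 c2@0 c3@3, authorship ..........
After op 5 (insert('g')): buffer="ggkbiggpoerrh" (len 13), cursors c1@2 c2@2 c3@6, authorship 12...3.......
Authorship (.=original, N=cursor N): 1 2 . . . 3 . . . . . . .
Index 1: author = 2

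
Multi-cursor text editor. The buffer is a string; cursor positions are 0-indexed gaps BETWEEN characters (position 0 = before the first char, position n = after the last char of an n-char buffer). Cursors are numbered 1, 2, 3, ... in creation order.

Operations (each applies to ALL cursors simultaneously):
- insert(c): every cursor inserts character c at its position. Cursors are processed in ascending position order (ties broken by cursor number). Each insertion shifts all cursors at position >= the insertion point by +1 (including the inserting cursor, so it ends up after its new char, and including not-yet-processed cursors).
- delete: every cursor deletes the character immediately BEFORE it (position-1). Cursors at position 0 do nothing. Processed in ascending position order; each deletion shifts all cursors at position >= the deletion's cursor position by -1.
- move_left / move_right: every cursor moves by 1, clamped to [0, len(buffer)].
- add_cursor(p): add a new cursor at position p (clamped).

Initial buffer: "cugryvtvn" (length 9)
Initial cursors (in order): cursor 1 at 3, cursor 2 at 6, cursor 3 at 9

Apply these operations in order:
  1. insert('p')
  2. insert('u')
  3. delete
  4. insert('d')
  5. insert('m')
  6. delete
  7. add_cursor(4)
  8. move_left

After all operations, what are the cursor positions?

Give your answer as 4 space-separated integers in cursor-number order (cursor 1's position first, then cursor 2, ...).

After op 1 (insert('p')): buffer="cugpryvptvnp" (len 12), cursors c1@4 c2@8 c3@12, authorship ...1...2...3
After op 2 (insert('u')): buffer="cugpuryvputvnpu" (len 15), cursors c1@5 c2@10 c3@15, authorship ...11...22...33
After op 3 (delete): buffer="cugpryvptvnp" (len 12), cursors c1@4 c2@8 c3@12, authorship ...1...2...3
After op 4 (insert('d')): buffer="cugpdryvpdtvnpd" (len 15), cursors c1@5 c2@10 c3@15, authorship ...11...22...33
After op 5 (insert('m')): buffer="cugpdmryvpdmtvnpdm" (len 18), cursors c1@6 c2@12 c3@18, authorship ...111...222...333
After op 6 (delete): buffer="cugpdryvpdtvnpd" (len 15), cursors c1@5 c2@10 c3@15, authorship ...11...22...33
After op 7 (add_cursor(4)): buffer="cugpdryvpdtvnpd" (len 15), cursors c4@4 c1@5 c2@10 c3@15, authorship ...11...22...33
After op 8 (move_left): buffer="cugpdryvpdtvnpd" (len 15), cursors c4@3 c1@4 c2@9 c3@14, authorship ...11...22...33

Answer: 4 9 14 3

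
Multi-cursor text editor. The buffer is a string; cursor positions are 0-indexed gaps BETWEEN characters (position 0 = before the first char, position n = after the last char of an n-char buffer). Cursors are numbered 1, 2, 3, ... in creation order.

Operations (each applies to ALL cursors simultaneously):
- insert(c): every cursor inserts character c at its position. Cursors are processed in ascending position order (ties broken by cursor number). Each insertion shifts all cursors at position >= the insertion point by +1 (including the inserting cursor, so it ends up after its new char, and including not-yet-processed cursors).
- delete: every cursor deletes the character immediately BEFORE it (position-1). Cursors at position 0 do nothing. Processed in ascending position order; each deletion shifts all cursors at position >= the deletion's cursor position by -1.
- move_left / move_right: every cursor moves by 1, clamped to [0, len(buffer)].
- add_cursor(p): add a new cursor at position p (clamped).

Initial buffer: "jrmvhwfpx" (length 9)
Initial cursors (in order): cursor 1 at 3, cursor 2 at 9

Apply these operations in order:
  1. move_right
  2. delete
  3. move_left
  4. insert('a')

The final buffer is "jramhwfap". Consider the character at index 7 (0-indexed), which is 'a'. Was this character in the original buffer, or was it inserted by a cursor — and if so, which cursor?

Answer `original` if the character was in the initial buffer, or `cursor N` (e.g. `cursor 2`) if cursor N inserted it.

After op 1 (move_right): buffer="jrmvhwfpx" (len 9), cursors c1@4 c2@9, authorship .........
After op 2 (delete): buffer="jrmhwfp" (len 7), cursors c1@3 c2@7, authorship .......
After op 3 (move_left): buffer="jrmhwfp" (len 7), cursors c1@2 c2@6, authorship .......
After op 4 (insert('a')): buffer="jramhwfap" (len 9), cursors c1@3 c2@8, authorship ..1....2.
Authorship (.=original, N=cursor N): . . 1 . . . . 2 .
Index 7: author = 2

Answer: cursor 2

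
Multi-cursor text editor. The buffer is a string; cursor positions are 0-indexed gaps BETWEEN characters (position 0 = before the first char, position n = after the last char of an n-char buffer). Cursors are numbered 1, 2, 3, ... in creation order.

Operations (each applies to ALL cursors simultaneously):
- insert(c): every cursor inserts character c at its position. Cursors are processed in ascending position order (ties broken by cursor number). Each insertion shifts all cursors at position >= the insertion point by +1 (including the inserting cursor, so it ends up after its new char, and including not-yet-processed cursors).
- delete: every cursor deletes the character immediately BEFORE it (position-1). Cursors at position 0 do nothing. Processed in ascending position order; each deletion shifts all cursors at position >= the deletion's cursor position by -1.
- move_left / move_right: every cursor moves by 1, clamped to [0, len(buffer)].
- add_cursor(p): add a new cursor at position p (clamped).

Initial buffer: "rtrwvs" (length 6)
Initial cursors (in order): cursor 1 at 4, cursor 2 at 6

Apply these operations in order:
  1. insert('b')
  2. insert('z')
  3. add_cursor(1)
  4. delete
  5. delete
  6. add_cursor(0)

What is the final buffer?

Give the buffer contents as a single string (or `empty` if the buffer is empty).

After op 1 (insert('b')): buffer="rtrwbvsb" (len 8), cursors c1@5 c2@8, authorship ....1..2
After op 2 (insert('z')): buffer="rtrwbzvsbz" (len 10), cursors c1@6 c2@10, authorship ....11..22
After op 3 (add_cursor(1)): buffer="rtrwbzvsbz" (len 10), cursors c3@1 c1@6 c2@10, authorship ....11..22
After op 4 (delete): buffer="trwbvsb" (len 7), cursors c3@0 c1@4 c2@7, authorship ...1..2
After op 5 (delete): buffer="trwvs" (len 5), cursors c3@0 c1@3 c2@5, authorship .....
After op 6 (add_cursor(0)): buffer="trwvs" (len 5), cursors c3@0 c4@0 c1@3 c2@5, authorship .....

Answer: trwvs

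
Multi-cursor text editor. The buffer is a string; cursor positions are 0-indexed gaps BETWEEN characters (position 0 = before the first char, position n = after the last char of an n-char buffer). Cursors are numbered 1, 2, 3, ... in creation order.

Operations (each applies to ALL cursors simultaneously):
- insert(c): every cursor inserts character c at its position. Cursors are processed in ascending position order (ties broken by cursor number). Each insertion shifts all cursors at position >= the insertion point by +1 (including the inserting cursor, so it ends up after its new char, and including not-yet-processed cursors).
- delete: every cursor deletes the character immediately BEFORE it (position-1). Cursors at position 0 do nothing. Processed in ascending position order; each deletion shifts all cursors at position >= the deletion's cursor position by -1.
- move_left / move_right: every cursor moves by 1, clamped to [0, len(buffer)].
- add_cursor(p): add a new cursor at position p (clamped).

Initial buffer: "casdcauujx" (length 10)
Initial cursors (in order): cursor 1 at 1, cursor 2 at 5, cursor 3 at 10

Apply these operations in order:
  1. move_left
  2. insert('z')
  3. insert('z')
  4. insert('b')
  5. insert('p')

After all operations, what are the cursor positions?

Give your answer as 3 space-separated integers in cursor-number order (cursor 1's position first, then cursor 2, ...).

Answer: 4 12 21

Derivation:
After op 1 (move_left): buffer="casdcauujx" (len 10), cursors c1@0 c2@4 c3@9, authorship ..........
After op 2 (insert('z')): buffer="zcasdzcauujzx" (len 13), cursors c1@1 c2@6 c3@12, authorship 1....2.....3.
After op 3 (insert('z')): buffer="zzcasdzzcauujzzx" (len 16), cursors c1@2 c2@8 c3@15, authorship 11....22.....33.
After op 4 (insert('b')): buffer="zzbcasdzzbcauujzzbx" (len 19), cursors c1@3 c2@10 c3@18, authorship 111....222.....333.
After op 5 (insert('p')): buffer="zzbpcasdzzbpcauujzzbpx" (len 22), cursors c1@4 c2@12 c3@21, authorship 1111....2222.....3333.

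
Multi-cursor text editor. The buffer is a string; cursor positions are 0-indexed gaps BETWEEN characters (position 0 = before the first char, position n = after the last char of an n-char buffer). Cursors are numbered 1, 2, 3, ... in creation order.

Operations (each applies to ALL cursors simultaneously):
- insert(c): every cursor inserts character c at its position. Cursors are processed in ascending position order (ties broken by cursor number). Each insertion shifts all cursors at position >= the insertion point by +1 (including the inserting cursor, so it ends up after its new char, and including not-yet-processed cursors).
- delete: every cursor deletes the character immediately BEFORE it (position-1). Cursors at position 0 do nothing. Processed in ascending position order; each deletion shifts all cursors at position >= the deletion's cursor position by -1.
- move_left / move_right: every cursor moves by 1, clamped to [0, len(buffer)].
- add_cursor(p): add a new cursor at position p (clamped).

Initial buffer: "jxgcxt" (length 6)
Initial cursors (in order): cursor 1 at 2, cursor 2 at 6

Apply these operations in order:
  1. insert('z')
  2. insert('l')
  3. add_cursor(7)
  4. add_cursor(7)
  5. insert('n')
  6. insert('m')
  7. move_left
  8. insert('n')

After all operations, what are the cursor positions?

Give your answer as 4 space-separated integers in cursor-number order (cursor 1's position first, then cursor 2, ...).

After op 1 (insert('z')): buffer="jxzgcxtz" (len 8), cursors c1@3 c2@8, authorship ..1....2
After op 2 (insert('l')): buffer="jxzlgcxtzl" (len 10), cursors c1@4 c2@10, authorship ..11....22
After op 3 (add_cursor(7)): buffer="jxzlgcxtzl" (len 10), cursors c1@4 c3@7 c2@10, authorship ..11....22
After op 4 (add_cursor(7)): buffer="jxzlgcxtzl" (len 10), cursors c1@4 c3@7 c4@7 c2@10, authorship ..11....22
After op 5 (insert('n')): buffer="jxzlngcxnntzln" (len 14), cursors c1@5 c3@10 c4@10 c2@14, authorship ..111...34.222
After op 6 (insert('m')): buffer="jxzlnmgcxnnmmtzlnm" (len 18), cursors c1@6 c3@13 c4@13 c2@18, authorship ..1111...3434.2222
After op 7 (move_left): buffer="jxzlnmgcxnnmmtzlnm" (len 18), cursors c1@5 c3@12 c4@12 c2@17, authorship ..1111...3434.2222
After op 8 (insert('n')): buffer="jxzlnnmgcxnnmnnmtzlnnm" (len 22), cursors c1@6 c3@15 c4@15 c2@21, authorship ..11111...343344.22222

Answer: 6 21 15 15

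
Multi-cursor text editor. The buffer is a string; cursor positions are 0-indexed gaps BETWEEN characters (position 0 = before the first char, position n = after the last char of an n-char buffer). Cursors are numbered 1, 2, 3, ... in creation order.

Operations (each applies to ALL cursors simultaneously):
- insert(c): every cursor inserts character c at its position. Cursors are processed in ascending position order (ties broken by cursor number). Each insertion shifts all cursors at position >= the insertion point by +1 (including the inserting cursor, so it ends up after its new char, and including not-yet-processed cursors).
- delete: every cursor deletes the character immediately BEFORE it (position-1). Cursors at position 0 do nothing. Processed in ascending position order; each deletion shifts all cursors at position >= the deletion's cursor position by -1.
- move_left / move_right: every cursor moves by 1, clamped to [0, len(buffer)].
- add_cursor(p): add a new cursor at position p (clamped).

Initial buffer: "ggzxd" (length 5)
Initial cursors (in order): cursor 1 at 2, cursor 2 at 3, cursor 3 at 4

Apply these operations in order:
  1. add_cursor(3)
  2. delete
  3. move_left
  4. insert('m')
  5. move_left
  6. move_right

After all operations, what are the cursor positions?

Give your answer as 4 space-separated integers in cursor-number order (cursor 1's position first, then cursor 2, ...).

After op 1 (add_cursor(3)): buffer="ggzxd" (len 5), cursors c1@2 c2@3 c4@3 c3@4, authorship .....
After op 2 (delete): buffer="d" (len 1), cursors c1@0 c2@0 c3@0 c4@0, authorship .
After op 3 (move_left): buffer="d" (len 1), cursors c1@0 c2@0 c3@0 c4@0, authorship .
After op 4 (insert('m')): buffer="mmmmd" (len 5), cursors c1@4 c2@4 c3@4 c4@4, authorship 1234.
After op 5 (move_left): buffer="mmmmd" (len 5), cursors c1@3 c2@3 c3@3 c4@3, authorship 1234.
After op 6 (move_right): buffer="mmmmd" (len 5), cursors c1@4 c2@4 c3@4 c4@4, authorship 1234.

Answer: 4 4 4 4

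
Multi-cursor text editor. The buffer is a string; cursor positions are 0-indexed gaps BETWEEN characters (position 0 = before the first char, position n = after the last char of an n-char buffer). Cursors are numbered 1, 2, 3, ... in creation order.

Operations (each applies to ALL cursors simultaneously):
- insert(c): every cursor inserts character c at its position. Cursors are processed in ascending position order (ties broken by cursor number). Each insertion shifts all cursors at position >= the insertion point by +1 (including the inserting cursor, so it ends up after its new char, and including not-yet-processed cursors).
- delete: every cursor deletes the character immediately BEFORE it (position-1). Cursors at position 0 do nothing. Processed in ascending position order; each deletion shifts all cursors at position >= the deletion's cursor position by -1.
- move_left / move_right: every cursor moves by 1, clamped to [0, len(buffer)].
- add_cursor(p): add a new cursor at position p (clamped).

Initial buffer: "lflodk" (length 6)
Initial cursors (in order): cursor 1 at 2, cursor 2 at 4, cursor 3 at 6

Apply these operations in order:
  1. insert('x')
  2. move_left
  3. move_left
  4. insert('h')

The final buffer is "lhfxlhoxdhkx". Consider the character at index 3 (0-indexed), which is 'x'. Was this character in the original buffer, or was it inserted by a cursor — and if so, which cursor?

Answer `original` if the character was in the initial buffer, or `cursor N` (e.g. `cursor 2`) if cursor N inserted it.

Answer: cursor 1

Derivation:
After op 1 (insert('x')): buffer="lfxloxdkx" (len 9), cursors c1@3 c2@6 c3@9, authorship ..1..2..3
After op 2 (move_left): buffer="lfxloxdkx" (len 9), cursors c1@2 c2@5 c3@8, authorship ..1..2..3
After op 3 (move_left): buffer="lfxloxdkx" (len 9), cursors c1@1 c2@4 c3@7, authorship ..1..2..3
After op 4 (insert('h')): buffer="lhfxlhoxdhkx" (len 12), cursors c1@2 c2@6 c3@10, authorship .1.1.2.2.3.3
Authorship (.=original, N=cursor N): . 1 . 1 . 2 . 2 . 3 . 3
Index 3: author = 1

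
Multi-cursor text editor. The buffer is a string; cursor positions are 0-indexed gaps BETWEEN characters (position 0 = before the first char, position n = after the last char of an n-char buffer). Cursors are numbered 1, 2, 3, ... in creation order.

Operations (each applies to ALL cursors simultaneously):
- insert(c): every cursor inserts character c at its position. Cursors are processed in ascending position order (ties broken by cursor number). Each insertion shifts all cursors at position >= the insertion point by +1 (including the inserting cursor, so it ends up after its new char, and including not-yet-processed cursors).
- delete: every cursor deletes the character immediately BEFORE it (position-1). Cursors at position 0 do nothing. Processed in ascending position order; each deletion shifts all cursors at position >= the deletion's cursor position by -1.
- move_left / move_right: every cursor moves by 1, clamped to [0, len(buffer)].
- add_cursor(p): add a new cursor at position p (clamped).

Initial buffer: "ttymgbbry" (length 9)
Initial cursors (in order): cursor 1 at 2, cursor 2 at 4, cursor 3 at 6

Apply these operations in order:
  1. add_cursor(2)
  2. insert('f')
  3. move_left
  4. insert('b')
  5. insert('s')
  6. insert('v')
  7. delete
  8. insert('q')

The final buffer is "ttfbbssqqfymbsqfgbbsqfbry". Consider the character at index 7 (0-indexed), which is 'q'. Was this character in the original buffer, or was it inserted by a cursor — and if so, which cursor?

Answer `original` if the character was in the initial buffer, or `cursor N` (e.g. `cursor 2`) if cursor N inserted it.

Answer: cursor 1

Derivation:
After op 1 (add_cursor(2)): buffer="ttymgbbry" (len 9), cursors c1@2 c4@2 c2@4 c3@6, authorship .........
After op 2 (insert('f')): buffer="ttffymfgbfbry" (len 13), cursors c1@4 c4@4 c2@7 c3@10, authorship ..14..2..3...
After op 3 (move_left): buffer="ttffymfgbfbry" (len 13), cursors c1@3 c4@3 c2@6 c3@9, authorship ..14..2..3...
After op 4 (insert('b')): buffer="ttfbbfymbfgbbfbry" (len 17), cursors c1@5 c4@5 c2@9 c3@13, authorship ..1144..22..33...
After op 5 (insert('s')): buffer="ttfbbssfymbsfgbbsfbry" (len 21), cursors c1@7 c4@7 c2@12 c3@17, authorship ..114144..222..333...
After op 6 (insert('v')): buffer="ttfbbssvvfymbsvfgbbsvfbry" (len 25), cursors c1@9 c4@9 c2@15 c3@21, authorship ..11414144..2222..3333...
After op 7 (delete): buffer="ttfbbssfymbsfgbbsfbry" (len 21), cursors c1@7 c4@7 c2@12 c3@17, authorship ..114144..222..333...
After op 8 (insert('q')): buffer="ttfbbssqqfymbsqfgbbsqfbry" (len 25), cursors c1@9 c4@9 c2@15 c3@21, authorship ..11414144..2222..3333...
Authorship (.=original, N=cursor N): . . 1 1 4 1 4 1 4 4 . . 2 2 2 2 . . 3 3 3 3 . . .
Index 7: author = 1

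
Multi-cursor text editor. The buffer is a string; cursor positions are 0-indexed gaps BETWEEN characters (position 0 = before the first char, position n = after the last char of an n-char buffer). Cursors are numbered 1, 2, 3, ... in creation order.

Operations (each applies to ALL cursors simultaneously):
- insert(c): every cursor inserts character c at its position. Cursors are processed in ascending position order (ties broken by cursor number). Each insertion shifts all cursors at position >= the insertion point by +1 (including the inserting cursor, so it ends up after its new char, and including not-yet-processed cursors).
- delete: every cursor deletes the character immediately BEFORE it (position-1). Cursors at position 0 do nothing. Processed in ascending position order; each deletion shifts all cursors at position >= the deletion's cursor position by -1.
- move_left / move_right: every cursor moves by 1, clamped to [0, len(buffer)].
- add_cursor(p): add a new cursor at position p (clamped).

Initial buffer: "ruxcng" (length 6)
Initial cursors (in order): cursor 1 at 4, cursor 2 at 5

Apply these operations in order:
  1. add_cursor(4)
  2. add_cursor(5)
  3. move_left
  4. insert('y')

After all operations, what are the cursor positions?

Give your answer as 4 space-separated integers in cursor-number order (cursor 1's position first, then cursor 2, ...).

Answer: 5 8 5 8

Derivation:
After op 1 (add_cursor(4)): buffer="ruxcng" (len 6), cursors c1@4 c3@4 c2@5, authorship ......
After op 2 (add_cursor(5)): buffer="ruxcng" (len 6), cursors c1@4 c3@4 c2@5 c4@5, authorship ......
After op 3 (move_left): buffer="ruxcng" (len 6), cursors c1@3 c3@3 c2@4 c4@4, authorship ......
After op 4 (insert('y')): buffer="ruxyycyyng" (len 10), cursors c1@5 c3@5 c2@8 c4@8, authorship ...13.24..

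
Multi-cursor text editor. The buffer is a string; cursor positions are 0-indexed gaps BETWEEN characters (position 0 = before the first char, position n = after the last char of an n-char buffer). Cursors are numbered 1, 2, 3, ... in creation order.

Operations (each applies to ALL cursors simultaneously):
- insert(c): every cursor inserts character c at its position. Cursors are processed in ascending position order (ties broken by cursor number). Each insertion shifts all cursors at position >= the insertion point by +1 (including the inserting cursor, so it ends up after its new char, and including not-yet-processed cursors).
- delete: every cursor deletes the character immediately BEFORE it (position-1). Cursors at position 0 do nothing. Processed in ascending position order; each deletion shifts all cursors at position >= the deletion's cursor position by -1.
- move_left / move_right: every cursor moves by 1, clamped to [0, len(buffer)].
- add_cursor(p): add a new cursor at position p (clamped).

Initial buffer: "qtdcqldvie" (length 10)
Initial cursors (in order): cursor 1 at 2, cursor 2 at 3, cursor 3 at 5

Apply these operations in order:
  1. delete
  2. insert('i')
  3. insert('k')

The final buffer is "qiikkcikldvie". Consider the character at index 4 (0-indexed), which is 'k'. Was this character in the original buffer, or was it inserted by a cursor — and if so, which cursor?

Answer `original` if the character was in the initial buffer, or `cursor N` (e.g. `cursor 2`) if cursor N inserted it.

Answer: cursor 2

Derivation:
After op 1 (delete): buffer="qcldvie" (len 7), cursors c1@1 c2@1 c3@2, authorship .......
After op 2 (insert('i')): buffer="qiicildvie" (len 10), cursors c1@3 c2@3 c3@5, authorship .12.3.....
After op 3 (insert('k')): buffer="qiikkcikldvie" (len 13), cursors c1@5 c2@5 c3@8, authorship .1212.33.....
Authorship (.=original, N=cursor N): . 1 2 1 2 . 3 3 . . . . .
Index 4: author = 2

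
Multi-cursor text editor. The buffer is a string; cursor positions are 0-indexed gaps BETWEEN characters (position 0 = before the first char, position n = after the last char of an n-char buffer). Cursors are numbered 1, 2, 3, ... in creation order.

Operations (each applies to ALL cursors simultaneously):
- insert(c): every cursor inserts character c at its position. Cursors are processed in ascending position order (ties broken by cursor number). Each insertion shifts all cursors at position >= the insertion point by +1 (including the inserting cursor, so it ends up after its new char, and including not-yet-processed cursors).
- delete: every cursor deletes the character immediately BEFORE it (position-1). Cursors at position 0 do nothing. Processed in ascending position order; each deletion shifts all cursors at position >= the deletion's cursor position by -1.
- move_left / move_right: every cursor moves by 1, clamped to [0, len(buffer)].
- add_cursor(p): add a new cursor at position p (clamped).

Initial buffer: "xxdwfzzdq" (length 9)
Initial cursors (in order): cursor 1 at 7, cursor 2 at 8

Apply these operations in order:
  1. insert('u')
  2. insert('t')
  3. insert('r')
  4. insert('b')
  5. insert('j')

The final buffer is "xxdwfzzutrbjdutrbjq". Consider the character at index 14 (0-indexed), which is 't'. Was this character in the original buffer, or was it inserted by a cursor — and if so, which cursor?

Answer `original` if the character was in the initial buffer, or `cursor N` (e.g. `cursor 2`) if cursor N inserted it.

After op 1 (insert('u')): buffer="xxdwfzzuduq" (len 11), cursors c1@8 c2@10, authorship .......1.2.
After op 2 (insert('t')): buffer="xxdwfzzutdutq" (len 13), cursors c1@9 c2@12, authorship .......11.22.
After op 3 (insert('r')): buffer="xxdwfzzutrdutrq" (len 15), cursors c1@10 c2@14, authorship .......111.222.
After op 4 (insert('b')): buffer="xxdwfzzutrbdutrbq" (len 17), cursors c1@11 c2@16, authorship .......1111.2222.
After op 5 (insert('j')): buffer="xxdwfzzutrbjdutrbjq" (len 19), cursors c1@12 c2@18, authorship .......11111.22222.
Authorship (.=original, N=cursor N): . . . . . . . 1 1 1 1 1 . 2 2 2 2 2 .
Index 14: author = 2

Answer: cursor 2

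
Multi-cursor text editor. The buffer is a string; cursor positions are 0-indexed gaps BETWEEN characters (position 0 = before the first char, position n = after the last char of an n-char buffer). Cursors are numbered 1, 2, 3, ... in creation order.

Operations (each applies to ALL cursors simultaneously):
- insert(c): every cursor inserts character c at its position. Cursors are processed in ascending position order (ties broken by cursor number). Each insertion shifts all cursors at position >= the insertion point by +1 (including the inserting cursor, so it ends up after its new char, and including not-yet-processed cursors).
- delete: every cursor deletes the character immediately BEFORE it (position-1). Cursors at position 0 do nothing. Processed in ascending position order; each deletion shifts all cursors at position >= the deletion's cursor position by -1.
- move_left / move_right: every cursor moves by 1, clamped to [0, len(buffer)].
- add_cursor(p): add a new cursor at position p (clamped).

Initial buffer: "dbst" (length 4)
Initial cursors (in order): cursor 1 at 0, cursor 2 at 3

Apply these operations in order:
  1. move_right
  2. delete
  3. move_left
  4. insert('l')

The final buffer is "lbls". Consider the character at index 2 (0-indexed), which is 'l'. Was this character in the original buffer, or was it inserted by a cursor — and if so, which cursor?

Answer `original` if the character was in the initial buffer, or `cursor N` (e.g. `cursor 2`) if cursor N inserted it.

After op 1 (move_right): buffer="dbst" (len 4), cursors c1@1 c2@4, authorship ....
After op 2 (delete): buffer="bs" (len 2), cursors c1@0 c2@2, authorship ..
After op 3 (move_left): buffer="bs" (len 2), cursors c1@0 c2@1, authorship ..
After op 4 (insert('l')): buffer="lbls" (len 4), cursors c1@1 c2@3, authorship 1.2.
Authorship (.=original, N=cursor N): 1 . 2 .
Index 2: author = 2

Answer: cursor 2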